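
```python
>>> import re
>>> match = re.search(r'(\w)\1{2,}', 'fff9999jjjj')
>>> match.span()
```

(0, 3)

A backreference is literal: `\1` must see the identical characters the first group matched.
Unlike `match`, `search` isn't anchored — it looks for the pattern anywhere in the string.
The match spans [0:3] → 'fff'.
Captured: group 1 = 'f'.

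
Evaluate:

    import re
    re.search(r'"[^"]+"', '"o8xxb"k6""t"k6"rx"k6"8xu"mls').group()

'"o8xxb"'

`search` walks the string left to right and returns the first match it finds.
The match spans [0:7] → '"o8xxb"'.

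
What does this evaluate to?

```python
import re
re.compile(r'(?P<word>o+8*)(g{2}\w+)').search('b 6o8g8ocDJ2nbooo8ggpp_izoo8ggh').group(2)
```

'ggpp_izoo8ggh'

The match spans [14:31] → 'ooo8ggpp_izoo8ggh'.
Captured: group 1 = 'ooo8', group 2 = 'ggpp_izoo8ggh'.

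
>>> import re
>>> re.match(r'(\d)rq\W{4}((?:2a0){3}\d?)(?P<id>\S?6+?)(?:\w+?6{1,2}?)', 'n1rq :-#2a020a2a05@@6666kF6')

None

`re.match` only tries the pattern at the start of the string.
Here the string doesn't start with a match, so the call returns None.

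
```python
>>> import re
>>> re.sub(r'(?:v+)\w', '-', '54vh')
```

The pattern matches one or more of a literal 'v' (non-capturing group); then a word character.
Matches: at [2:4] → 'vh'.
Every occurrence is swapped for '-'.

'54-'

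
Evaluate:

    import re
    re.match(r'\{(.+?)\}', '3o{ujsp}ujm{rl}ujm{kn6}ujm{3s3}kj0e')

None

`re.match` won't scan ahead — the pattern has to work from the very first character.
Here the string doesn't start with a match, so the call returns None.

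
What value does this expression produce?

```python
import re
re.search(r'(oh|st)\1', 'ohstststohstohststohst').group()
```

`\1` is not a pattern — it's the concrete string captured by group 1, re-applied verbatim.
`re.search` scans for the first position where the pattern succeeds.
The match spans [2:6] → 'stst'.
Captured: group 1 = 'st'.

'stst'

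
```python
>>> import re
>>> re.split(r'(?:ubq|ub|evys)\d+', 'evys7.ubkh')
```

['', '.ubkh']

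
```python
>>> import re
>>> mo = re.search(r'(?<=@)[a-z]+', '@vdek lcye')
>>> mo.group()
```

'vdek'

The `(?=…)`/`(?<=…)` assertion just peeks at neighbouring text; it doesn't advance the match position.
Unlike `match`, `search` isn't anchored — it looks for the pattern anywhere in the string.
The match spans [1:5] → 'vdek'.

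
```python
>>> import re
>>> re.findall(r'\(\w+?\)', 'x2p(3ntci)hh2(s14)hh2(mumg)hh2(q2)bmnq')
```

['(3ntci)', '(s14)', '(mumg)', '(q2)']

Walking the string: at [3:10] → '(3ntci)'; at [13:18] → '(s14)'; at [21:27] → '(mumg)'; at [30:34] → '(q2)'.
With no groups in the pattern, `findall` gives back each whole match — 4 here.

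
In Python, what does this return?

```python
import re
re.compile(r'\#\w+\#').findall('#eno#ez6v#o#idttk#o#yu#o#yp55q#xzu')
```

Scanning left to right: at [0:5] → '#eno#'; at [9:12] → '#o#'; at [17:20] → '#o#'; at [22:25] → '#o#'.
Since nothing is captured, `findall` lists the 4 matched substrings directly.

['#eno#', '#o#', '#o#', '#o#']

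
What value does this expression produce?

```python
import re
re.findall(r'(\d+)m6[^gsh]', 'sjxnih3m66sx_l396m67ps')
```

This matches one or more of a digit (captured); then the literal 'm6', then any character except [gsh].
Matches: at [6:10] match '3m66', group 1 = '3'; at [14:20] match '396m67', group 1 = '396'.
`findall` collects group 1 from each match (2 total).

['3', '396']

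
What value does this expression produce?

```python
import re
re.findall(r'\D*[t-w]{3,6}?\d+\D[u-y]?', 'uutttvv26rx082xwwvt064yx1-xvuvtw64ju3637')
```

['uutttvv26rx', 'xwwvt064yx', '-xvuvtw64ju']

This matches zero or more of a non-digit, then 3 to 6 of a character in [t-w] (lazy); then one or more of a digit, then a non-digit, then optionally a character in [u-y].
Scanning left to right: at [0:11] → 'uutttvv26rx'; at [14:24] → 'xwwvt064yx'; at [25:36] → '-xvuvtw64ju'.
Since nothing is captured, `findall` lists the 3 matched substrings directly.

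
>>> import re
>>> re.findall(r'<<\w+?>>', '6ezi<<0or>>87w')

['<<0or>>']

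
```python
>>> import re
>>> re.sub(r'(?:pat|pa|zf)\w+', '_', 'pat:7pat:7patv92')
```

'_:7_:7_'

Every occurrence is swapped for '_'.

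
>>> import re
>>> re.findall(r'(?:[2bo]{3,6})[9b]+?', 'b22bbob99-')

['b22bbob']

This matches 3 to 6 of one of [2bo] (non-capturing group); then one or more of one of [9b] (lazy).
With the lazy modifier that quantifier settles for the fewest repetitions that let the rest of the pattern succeed (the atoms after it are unaffected and can still be greedy).
Walking the string: at [0:7] → 'b22bbob'.
No capturing groups, so `findall` returns the 1 full match string.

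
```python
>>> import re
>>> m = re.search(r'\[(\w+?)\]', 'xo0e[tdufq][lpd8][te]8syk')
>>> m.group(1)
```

`re.search` scans for the first position where the pattern succeeds.
The match spans [4:11] → '[tdufq]'.
Captured: group 1 = 'tdufq'.

'tdufq'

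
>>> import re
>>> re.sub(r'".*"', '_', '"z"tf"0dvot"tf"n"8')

Each match is replaced by '_'.

'_8'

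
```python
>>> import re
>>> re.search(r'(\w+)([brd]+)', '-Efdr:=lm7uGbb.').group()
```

'Efdr'

The pattern matches one or more of a word character (captured); then one or more of one of [brd] (captured).
`re.search` tries every starting position until one works.
The match spans [1:5] → 'Efdr'.
Captured: group 1 = 'Efd', group 2 = 'r'.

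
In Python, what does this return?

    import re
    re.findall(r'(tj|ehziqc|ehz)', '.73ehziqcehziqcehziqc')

The regex engine tests alternatives in the order written; an earlier branch that matches wins even if a later one would match more.
`findall` collects group 1 from each match (3 total).

['ehziqc', 'ehziqc', 'ehziqc']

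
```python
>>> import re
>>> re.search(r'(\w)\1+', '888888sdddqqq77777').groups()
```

('8',)

The match spans [0:6] → '888888'.
Captured: group 1 = '8'.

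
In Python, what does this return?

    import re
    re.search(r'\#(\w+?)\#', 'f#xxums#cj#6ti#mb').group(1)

The match spans [1:8] → '#xxums#'.
Captured: group 1 = 'xxums'.

'xxums'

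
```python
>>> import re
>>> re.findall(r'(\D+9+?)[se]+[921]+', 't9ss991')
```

One capturing group, so `findall` returns just the captured substring from the one match — 1 in all.

['t9']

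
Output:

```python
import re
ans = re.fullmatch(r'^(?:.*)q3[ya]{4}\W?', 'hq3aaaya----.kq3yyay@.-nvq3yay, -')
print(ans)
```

None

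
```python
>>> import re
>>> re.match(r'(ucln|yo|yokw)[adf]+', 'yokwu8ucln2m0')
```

None

With `match`, the pattern is implicitly anchored at the beginning.
Here position 0 doesn't satisfy it, so the call returns None.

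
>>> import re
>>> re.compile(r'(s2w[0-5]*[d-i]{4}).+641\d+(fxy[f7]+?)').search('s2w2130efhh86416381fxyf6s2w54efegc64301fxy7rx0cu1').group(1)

's2w2130efhh'

Pattern: the literal 's2w', then zero or more of a character in [0-5], then exactly 4 of a character in [d-i] (captured); then one or more of any character, then the literal '641', then one or more of a digit; then the literal 'fxy', then one or more of one of [f7] (lazy) (captured).
`re.search` tries every starting position until one works.
The match spans [0:23] → 's2w2130efhh86416381fxyf'.
Captured: group 1 = 's2w2130efhh', group 2 = 'fxyf'.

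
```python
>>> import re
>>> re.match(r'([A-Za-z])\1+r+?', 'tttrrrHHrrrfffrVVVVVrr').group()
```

`match` is anchored at position 0; if the pattern doesn't fit there, it returns None.
The match spans [0:4] → 'tttr'.

'tttr'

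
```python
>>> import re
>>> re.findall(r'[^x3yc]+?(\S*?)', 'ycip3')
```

['', '']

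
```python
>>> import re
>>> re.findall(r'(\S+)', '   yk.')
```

Pattern: one or more of a non-whitespace character (captured).
Scanning left to right: at [3:6] match 'yk.', group 1 = 'yk.'.
With a single group, `findall` returns only what that group captured — 1 item.

['yk.']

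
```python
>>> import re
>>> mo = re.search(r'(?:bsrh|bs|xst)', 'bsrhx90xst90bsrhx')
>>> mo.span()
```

Alternation isn't longest-match — the leftmost alternative that fits at this position is chosen.
`re.search` scans for the first position where the pattern succeeds.
The match spans [0:4] → 'bsrh'.

(0, 4)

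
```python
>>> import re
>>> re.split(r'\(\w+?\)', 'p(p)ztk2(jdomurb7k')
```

Matches to split on: at [1:4] → '(p)'.
`split` removes every match and returns the 2 fragments in between.

['p', 'ztk2(jdomurb7k']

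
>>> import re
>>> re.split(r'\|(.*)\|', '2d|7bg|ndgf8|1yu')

['2d', '7bg|ndgf8', '1yu']

The group in the pattern means `split` returns the separators' captures alongside the pieces.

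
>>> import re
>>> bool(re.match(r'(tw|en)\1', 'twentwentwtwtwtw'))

False

After group 1 captures some text, `\1` only succeeds where that same text appears again.
`match` is anchored at position 0; if the pattern doesn't fit there, it returns None.
Here the string doesn't start with a match, so the call returns None, and `bool(None)` is False.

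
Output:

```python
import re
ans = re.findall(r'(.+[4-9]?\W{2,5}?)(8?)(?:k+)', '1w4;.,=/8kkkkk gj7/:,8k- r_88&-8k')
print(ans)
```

[('1w4;.,=/8kkkkk gj7/:,8k- r_88&-', '8')]

This matches one or more of any character, then optionally a character in [4-9], then 2 to 5 of a non-word character (lazy) (captured); then optionally a literal '8' (captured); then one or more of a literal 'k' (non-capturing group).
Scanning left to right: at [0:33] match '1w4;.,=/8kkkkk gj7/:,8k- r_88&-8k', groups = ('1w4;.,=/8kkkkk gj7/:,8k- r_88&-', '8').
With 2 capturing groups, `findall` returns a 2-tuple per match.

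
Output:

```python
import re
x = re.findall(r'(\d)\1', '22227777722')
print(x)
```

['2', '2', '7', '7', '2']

The backreference `\1` re-matches whatever the first group consumed, character for character.
One capturing group, so `findall` returns just the captured substring from each match — 5 in all.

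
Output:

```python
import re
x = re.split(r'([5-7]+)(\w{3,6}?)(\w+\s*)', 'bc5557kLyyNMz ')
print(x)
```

This matches one or more of a character in [5-7] (captured); then 3 to 6 of a word character (lazy) (captured); then one or more of a word character, then zero or more of whitespace (captured).
A non-greedy quantifier consumes as few characters as it can — just enough that the remainder of the pattern still matches from where it stops; whatever follows it matches normally.
Matches to split on: at [2:14] → '5557kLyyNMz '.
The group in the pattern means `split` returns the separators' captures alongside the pieces.

['bc', '5557', 'kLy', 'yNMz ', '']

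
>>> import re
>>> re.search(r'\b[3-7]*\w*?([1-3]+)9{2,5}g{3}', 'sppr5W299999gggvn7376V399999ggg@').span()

Pattern: a word boundary (`\b`, zero-width); then zero or more of a character in [3-7], then zero or more of a word character (lazy); then one or more of a character in [1-3] (captured); then 2 to 5 of a literal '9', then exactly 3 of the literal 'g'.
`re.search` scans for the first position where the pattern succeeds.
The match spans [0:15] → 'sppr5W299999ggg'.
Captured: group 1 = '2'.

(0, 15)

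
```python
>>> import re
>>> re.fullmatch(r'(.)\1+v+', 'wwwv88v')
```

None

`re.fullmatch` requires the pattern to consume the entire string.
Here the string isn't matched end-to-end, so the call returns None.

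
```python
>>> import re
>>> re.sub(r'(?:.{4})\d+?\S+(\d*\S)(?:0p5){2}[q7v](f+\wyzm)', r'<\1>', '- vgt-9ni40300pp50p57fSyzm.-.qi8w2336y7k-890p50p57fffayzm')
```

'- <9>'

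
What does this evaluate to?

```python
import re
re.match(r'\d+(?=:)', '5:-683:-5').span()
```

(0, 1)

`re.match` only tries the pattern at the start of the string.
The match spans [0:1] → '5'.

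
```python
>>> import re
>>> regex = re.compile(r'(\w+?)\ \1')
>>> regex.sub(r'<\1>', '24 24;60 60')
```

A backreference is literal: `\1` must see the identical characters the first group matched.
Matches: at [0:5] → '24 24'; at [6:11] → '60 60'.
Each match is replaced using the text its own group 1 captured.

'<24>;<60>'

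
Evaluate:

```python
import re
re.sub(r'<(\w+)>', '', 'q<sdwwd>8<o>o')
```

Matches: at [1:8] → '<sdwwd>'; at [9:12] → '<o>'.
`sub` substitutes '' at each match site.

'q8o'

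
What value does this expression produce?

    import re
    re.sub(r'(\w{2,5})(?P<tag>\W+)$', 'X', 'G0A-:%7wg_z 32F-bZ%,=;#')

'G0A-:%7wg_z 32F-X'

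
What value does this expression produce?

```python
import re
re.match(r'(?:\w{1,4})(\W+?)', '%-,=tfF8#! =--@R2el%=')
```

None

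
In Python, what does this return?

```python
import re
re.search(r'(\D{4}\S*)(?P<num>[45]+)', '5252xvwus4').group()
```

Pattern: exactly 4 of a non-digit, then zero or more of a non-whitespace character (captured); then one or more of one of [45] (captured as 'num').
`re.search` tries every starting position until one works.
The match spans [4:10] → 'xvwus4'.
Captured: group 1 = 'xvwus', group 2 = '4'.

'xvwus4'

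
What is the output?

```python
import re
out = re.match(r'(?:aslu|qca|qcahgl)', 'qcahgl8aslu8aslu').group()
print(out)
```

With `match`, the pattern is implicitly anchored at the beginning.
The match spans [0:3] → 'qca'.

qca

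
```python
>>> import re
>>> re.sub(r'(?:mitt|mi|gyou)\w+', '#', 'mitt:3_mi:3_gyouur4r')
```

'#:3_mi:3_#'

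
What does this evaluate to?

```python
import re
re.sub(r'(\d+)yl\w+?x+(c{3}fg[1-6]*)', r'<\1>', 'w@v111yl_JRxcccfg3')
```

'w@v<111>'

Pattern: one or more of a digit (captured); then the literal 'yl', then one or more of a word character (lazy), then one or more of the literal 'x'; then exactly 3 of a literal 'c', then the literal 'fg', then zero or more of a character in [1-6] (captured).
Each match is replaced using the text its own group 1 captured.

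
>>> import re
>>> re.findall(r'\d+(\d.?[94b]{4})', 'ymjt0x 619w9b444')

['9w9b44']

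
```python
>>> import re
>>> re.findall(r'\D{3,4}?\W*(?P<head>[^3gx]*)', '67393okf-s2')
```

Pattern: 3 to 4 of a non-digit (lazy), then zero or more of a non-word character; then zero or more of any character except [3gx] (captured as 'head').
Walking the string: at [5:11] match 'okf-s2', group 1 = 's2'.
With a single group, `findall` returns only what that group captured — 1 item.

['s2']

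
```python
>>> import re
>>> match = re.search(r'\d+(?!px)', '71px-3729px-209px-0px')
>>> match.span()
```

(0, 1)

Because the assertion is negative and zero-width, positions next to the forbidden text are skipped.
The match spans [0:1] → '7'.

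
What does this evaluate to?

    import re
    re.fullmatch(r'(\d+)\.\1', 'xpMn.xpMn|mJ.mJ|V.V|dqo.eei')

A backreference is literal: `\1` must see the identical characters the first group matched.
For `fullmatch`, every character of the input must be accounted for by the pattern.
Here the pattern can't cover the whole string, so the call returns None.

None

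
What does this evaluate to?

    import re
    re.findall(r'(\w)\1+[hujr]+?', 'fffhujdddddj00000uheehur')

['f', 'd', '0', 'e']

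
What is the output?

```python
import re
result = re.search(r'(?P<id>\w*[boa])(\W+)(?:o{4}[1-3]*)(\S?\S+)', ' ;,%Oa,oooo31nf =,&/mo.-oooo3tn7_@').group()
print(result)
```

Oa,oooo31nf

This matches zero or more of a word character, then one of [boa] (captured as 'id'); then one or more of a non-word character (captured); then exactly 4 of a literal 'o', then zero or more of a character in [1-3] (non-capturing group); then optionally a non-whitespace character, then one or more of a non-whitespace character (captured).
`search` walks the string left to right and returns the first match it finds.
The match spans [4:15] → 'Oa,oooo31nf'.
Captured: group 1 = 'Oa', group 2 = ',', group 3 = 'nf'.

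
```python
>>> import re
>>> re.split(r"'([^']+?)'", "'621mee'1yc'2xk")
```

With a capturing group present, the delimiter's captured portion is kept in the result list.

['', '621mee', "1yc'2xk"]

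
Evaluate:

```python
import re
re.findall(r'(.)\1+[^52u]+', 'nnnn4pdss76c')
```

`\1` has to match the exact text group 1 already captured.
Matches: at [0:12] match 'nnnn4pdss76c', group 1 = 'n'.
With a single group, `findall` returns only what that group captured — 1 item.

['n']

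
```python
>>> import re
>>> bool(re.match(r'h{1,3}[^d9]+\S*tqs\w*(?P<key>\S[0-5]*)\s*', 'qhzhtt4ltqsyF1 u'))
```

False

`re.match` won't scan ahead — the pattern has to work from the very first character.
Here the pattern fails at index 0, so the call returns None, and `bool(None)` is False.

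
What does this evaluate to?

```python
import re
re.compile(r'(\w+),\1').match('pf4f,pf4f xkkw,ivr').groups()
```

('pf4f',)

A backreference is literal: `\1` must see the identical characters the first group matched.
`match` is anchored at position 0; if the pattern doesn't fit there, it returns None.
The match spans [0:9] → 'pf4f,pf4f'.
Captured: group 1 = 'pf4f'.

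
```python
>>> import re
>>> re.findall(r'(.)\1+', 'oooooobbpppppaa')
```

['o', 'b', 'p', 'a']

`\1` is not a pattern — it's the concrete string captured by group 1, re-applied verbatim.
Matches: at [0:6] match 'oooooo', group 1 = 'o'; at [6:8] match 'bb', group 1 = 'b'; at [8:13] match 'ppppp', group 1 = 'p'; at [13:15] match 'aa', group 1 = 'a'.
One capturing group, so `findall` returns just the captured substring from each match — 4 in all.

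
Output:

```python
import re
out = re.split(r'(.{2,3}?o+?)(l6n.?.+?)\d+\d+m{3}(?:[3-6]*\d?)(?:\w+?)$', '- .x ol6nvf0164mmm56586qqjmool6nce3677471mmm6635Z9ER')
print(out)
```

['- ', '.x o', 'l6nvf', '']

Pattern: 2 to 3 of any character (lazy), then one or more of the literal 'o' (lazy) (captured); then the literal 'l6n', then optionally any character, then one or more of any character (lazy) (captured); then one or more of a digit, then one or more of a digit, then exactly 3 of the literal 'm'; then zero or more of a character in [3-6], then optionally a digit (non-capturing group); then one or more of a word character (lazy) (non-capturing group); then anchored at the end.
`re.split` interleaves the captured-group text with the surrounding fragments.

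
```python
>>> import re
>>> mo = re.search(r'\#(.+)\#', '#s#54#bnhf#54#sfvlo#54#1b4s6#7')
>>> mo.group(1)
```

`search` walks the string left to right and returns the first match it finds.
The match spans [0:29] → '#s#54#bnhf#54#sfvlo#54#1b4s6#'.
Captured: group 1 = 's#54#bnhf#54#sfvlo#54#1b4s6'.

's#54#bnhf#54#sfvlo#54#1b4s6'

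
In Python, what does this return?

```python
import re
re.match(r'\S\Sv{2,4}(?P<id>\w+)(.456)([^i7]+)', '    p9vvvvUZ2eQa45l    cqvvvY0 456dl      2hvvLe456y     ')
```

None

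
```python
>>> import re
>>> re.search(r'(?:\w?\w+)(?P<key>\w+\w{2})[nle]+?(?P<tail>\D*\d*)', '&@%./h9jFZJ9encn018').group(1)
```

'enc'

The match spans [5:19] → 'h9jFZJ9encn018'.
Captured: group 1 = 'enc', group 2 = '018'.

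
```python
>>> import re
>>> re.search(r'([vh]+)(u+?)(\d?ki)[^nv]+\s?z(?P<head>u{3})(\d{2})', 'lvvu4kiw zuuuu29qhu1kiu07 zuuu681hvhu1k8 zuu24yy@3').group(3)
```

This matches one or more of one of [vh] (captured); then one or more of a literal 'u' (lazy) (captured); then optionally a digit, then the literal 'ki' (captured); then one or more of any character except [nv], then optionally whitespace, then the literal 'z'; then exactly 3 of a literal 'u' (captured as 'head'); then exactly 2 of a digit (captured).
Unlike `match`, `search` isn't anchored — it looks for the pattern anywhere in the string.
The match spans [1:32] → 'vvu4kiw zuuuu29qhu1kiu07 zuuu68'.
Captured: group 1 = 'vv', group 2 = 'u', group 3 = '4ki', group 4 = 'uuu', group 5 = '68'.

'4ki'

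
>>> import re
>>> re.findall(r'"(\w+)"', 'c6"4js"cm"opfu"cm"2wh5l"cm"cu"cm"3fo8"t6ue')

['4js', 'opfu', '2wh5l', 'cu', '3fo8']

Walking the string: at [2:7] match '"4js"', group 1 = '4js'; at [9:15] match '"opfu"', group 1 = 'opfu'; at [17:24] match '"2wh5l"', group 1 = '2wh5l'; at [26:30] match '"cu"', group 1 = 'cu'; at [32:38] match '"3fo8"', group 1 = '3fo8'.
`findall` collects group 1 from each match (5 total).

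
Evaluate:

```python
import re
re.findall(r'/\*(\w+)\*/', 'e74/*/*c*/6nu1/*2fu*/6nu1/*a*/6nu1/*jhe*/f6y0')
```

['c', '2fu', 'a', 'jhe']

One capturing group, so `findall` returns just the captured substring from each match — 4 in all.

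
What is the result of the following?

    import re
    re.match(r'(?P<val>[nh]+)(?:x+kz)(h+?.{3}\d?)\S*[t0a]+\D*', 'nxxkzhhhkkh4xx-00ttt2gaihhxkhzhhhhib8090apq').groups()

('n', 'hhhk')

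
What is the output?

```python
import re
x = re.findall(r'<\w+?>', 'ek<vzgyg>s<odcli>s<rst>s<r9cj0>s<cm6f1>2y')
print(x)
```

['<vzgyg>', '<odcli>', '<rst>', '<r9cj0>', '<cm6f1>']

Matches: at [2:9] → '<vzgyg>'; at [10:17] → '<odcli>'; at [18:23] → '<rst>'; at [24:31] → '<r9cj0>'; at [32:39] → '<cm6f1>'.
`findall` yields the raw match text (5 of them) because the pattern has no groups.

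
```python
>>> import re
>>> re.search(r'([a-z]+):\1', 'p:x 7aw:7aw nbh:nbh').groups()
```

('nbh',)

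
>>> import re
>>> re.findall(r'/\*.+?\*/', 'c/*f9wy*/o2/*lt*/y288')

['/*f9wy*/', '/*lt*/']

A `+?`/`*?`/`{m,n}?` starts at its minimum and grows only as far as needed for what follows to match.
Scanning left to right: at [1:9] → '/*f9wy*/'; at [11:17] → '/*lt*/'.
`findall` yields the raw match text (2 of them) because the pattern has no groups.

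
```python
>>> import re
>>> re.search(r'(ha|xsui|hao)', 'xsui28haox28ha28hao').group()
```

`re.search` tries every starting position until one works.
The match spans [0:4] → 'xsui'.
Captured: group 1 = 'xsui'.

'xsui'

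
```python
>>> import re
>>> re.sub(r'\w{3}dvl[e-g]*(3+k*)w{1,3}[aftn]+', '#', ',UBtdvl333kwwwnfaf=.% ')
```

',#=.% '

This matches exactly 3 of a word character, then the literal 'dvl', then zero or more of a character in [e-g]; then one or more of a literal '3', then zero or more of a literal 'k' (captured); then 1 to 3 of the literal 'w', then one or more of one of [aftn].
Matches: at [1:18] → 'UBtdvl333kwwwnfaf'.
Every occurrence is swapped for '#'.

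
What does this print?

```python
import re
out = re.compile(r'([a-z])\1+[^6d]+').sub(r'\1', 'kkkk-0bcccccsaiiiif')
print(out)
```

k

The backreference `\1` re-matches whatever the first group consumed, character for character.
Matches: at [0:19] → 'kkkk-0bcccccsaiiiif'.
The replacement refers to a captured group, so each match is rewritten using its own captured text.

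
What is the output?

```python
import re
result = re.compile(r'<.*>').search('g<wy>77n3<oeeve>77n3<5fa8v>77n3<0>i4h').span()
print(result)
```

Unlike `match`, `search` isn't anchored — it looks for the pattern anywhere in the string.
The match spans [1:34] → '<wy>77n3<oeeve>77n3<5fa8v>77n3<0>'.

(1, 34)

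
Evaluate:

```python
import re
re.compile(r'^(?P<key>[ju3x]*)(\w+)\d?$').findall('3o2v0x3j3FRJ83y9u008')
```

[('3', 'o2v0x3j3FRJ83y9u008')]

The pattern matches anchored at the start of the string; then zero or more of one of [ju3x] (captured as 'key'); then one or more of a word character (captured); then optionally a digit; then anchored at the end.
Matches: at [0:20] match '3o2v0x3j3FRJ83y9u008', groups = ('3', 'o2v0x3j3FRJ83y9u008').
With 2 capturing groups, `findall` returns a 2-tuple per match.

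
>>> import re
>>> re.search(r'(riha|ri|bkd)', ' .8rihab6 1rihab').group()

Alternation isn't longest-match — the leftmost alternative that fits at this position is chosen.
The match spans [3:7] → 'riha'.

'riha'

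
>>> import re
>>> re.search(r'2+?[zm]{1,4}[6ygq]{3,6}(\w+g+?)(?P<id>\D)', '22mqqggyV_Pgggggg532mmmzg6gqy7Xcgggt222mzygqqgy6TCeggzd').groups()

('V_Pgggggg532mmmzg6gqy7Xcgggt222mzygqqgy6TCegg', 'z')

This matches one or more of the literal '2' (lazy), then 1 to 4 of one of [zm], then 3 to 6 of one of [6ygq]; then one or more of a word character, then one or more of a literal 'g' (lazy) (captured); then a non-digit (captured as 'id').
`search` walks the string left to right and returns the first match it finds.
The match spans [0:54] → '22mqqggyV_Pgggggg532mmmzg6gqy7Xcgggt222mzygqqgy6TCeggz'.
Captured: group 1 = 'V_Pgggggg532mmmzg6gqy7Xcgggt222mzygqqgy6TCegg', group 2 = 'z'.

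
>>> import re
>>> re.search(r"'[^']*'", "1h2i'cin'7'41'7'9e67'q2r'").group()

"'cin'"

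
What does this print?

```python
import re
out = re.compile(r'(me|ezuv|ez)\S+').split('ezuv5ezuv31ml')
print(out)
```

['', 'ezuv', '']

`|` is ordered: at each position the engine commits to the first alternative that works.
Matches to split on: at [0:13] → 'ezuv5ezuv31ml'.
Because the pattern has a capturing group, `split` also inserts each captured text between the pieces.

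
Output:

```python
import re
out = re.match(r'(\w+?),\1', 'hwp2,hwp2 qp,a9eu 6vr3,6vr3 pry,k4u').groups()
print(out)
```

('hwp2',)

The match spans [0:9] → 'hwp2,hwp2'.
Captured: group 1 = 'hwp2'.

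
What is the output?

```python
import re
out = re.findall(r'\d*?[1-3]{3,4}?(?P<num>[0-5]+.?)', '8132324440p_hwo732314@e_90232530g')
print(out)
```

['324440p', '14@', '530g']

This matches zero or more of a digit (lazy), then 3 to 4 of a character in [1-3] (lazy); then one or more of a character in [0-5], then optionally any character (captured as 'num').
With a single group, `findall` returns only what that group captured — 3 items.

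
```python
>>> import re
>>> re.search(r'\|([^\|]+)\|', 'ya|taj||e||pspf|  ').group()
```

`re.search` tries every starting position until one works.
The match spans [2:7] → '|taj|'.
Captured: group 1 = 'taj'.

'|taj|'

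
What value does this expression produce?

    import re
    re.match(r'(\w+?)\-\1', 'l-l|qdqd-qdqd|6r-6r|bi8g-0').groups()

The match spans [0:3] → 'l-l'.
Captured: group 1 = 'l'.

('l',)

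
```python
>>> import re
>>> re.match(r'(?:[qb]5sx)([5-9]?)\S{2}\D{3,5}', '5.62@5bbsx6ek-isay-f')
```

This matches one of [qb], then the literal '5sx' (non-capturing group); then optionally a character in [5-9] (captured); then exactly 2 of a non-whitespace character, then 3 to 5 of a non-digit.
With `match`, the pattern is implicitly anchored at the beginning.
Here position 0 doesn't satisfy it, so the call returns None.

None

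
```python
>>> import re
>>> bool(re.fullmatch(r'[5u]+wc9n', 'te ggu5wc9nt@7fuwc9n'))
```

False

`fullmatch` succeeds only if the pattern covers the string from start to end.
Here the string isn't matched end-to-end, so the call returns None, and `bool(None)` is False.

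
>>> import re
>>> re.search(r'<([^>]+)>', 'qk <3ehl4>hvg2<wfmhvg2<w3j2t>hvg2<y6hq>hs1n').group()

'<3ehl4>'

The match spans [3:10] → '<3ehl4>'.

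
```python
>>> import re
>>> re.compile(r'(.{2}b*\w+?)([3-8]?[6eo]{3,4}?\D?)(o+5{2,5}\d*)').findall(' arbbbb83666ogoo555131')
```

Pattern: exactly 2 of any character, then zero or more of a literal 'b', then one or more of a word character (lazy) (captured); then optionally a character in [3-8], then 3 to 4 of one of [6eo] (lazy), then optionally a non-digit (captured); then one or more of the literal 'o', then 2 to 5 of the literal '5', then zero or more of a digit (captured).
The `?` after the quantifier makes it lazy — it takes as little as possible before letting the rest of the pattern try.
Scanning left to right: at [0:22] match ' arbbbb83666ogoo555131', groups = (' arbbbb8', '3666og', 'oo555131').
`findall` packs the 3 group values into a tuple for every match.

[(' arbbbb8', '3666og', 'oo555131')]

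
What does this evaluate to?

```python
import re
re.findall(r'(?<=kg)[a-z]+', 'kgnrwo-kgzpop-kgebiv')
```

['nrwo', 'zpop', 'ebiv']

Lookahead/lookbehind check context without consuming it, so the matched span excludes the asserted characters.
Since nothing is captured, `findall` lists the 3 matched substrings directly.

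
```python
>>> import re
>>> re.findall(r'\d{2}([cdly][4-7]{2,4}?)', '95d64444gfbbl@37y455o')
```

['d64', 'y45']

This matches exactly 2 of a digit; then one of [cdly], then 2 to 4 of a character in [4-7] (lazy) (captured).
Because the quantifier is non-greedy, it stops expanding at the earliest point where the rest of the pattern can succeed.
Scanning left to right: at [0:5] match '95d64', group 1 = 'd64'; at [14:19] match '37y45', group 1 = 'y45'.
With a single group, `findall` returns only what that group captured — 2 items.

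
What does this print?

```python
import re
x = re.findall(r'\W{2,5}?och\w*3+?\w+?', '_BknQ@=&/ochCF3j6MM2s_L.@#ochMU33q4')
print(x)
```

A non-greedy quantifier consumes as few characters as it can — just enough that the remainder of the pattern still matches from where it stops; whatever follows it matches normally.
With no groups in the pattern, `findall` gives back each whole match — 2 here.

['@=&/ochCF3j', '.@#ochMU33q']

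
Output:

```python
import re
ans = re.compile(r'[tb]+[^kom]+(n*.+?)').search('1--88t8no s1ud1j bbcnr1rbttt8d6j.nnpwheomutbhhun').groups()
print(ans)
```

('o',)

Pattern: one or more of one of [tb], then one or more of any character except [kom]; then zero or more of a literal 'n', then one or more of any character (lazy) (captured).
A non-greedy quantifier consumes as few characters as it can — just enough that the remainder of the pattern still matches from where it stops; whatever follows it matches normally.
`search` walks the string left to right and returns the first match it finds.
The match spans [5:9] → 't8no'.
Captured: group 1 = 'o'.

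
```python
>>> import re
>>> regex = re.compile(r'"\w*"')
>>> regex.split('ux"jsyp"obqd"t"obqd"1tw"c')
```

['ux', 'obqd', 'obqd', 'c']

Each match becomes a cut point; 4 segments remain.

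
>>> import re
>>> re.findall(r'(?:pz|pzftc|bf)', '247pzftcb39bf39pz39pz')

['pz', 'bf', 'pz', 'pz']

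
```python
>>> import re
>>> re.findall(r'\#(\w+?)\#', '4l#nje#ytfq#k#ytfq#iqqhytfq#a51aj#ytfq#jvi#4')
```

['nje', 'k', 'iqqhytfq', 'ytfq']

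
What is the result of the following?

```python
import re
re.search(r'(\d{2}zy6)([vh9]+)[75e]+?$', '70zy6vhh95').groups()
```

('70zy6', 'vhh9')

This matches exactly 2 of a digit, then the literal 'zy6' (captured); then one or more of one of [vh9] (captured); then one or more of one of [75e] (lazy); then anchored at the end.
Unlike `match`, `search` isn't anchored — it looks for the pattern anywhere in the string.
The match spans [0:10] → '70zy6vhh95'.
Captured: group 1 = '70zy6', group 2 = 'vhh9'.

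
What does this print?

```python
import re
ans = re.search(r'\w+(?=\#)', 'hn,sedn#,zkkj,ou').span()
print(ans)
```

The lookaround is zero-width — it requires the adjacent text to match without consuming it, so the asserted text isn't part of the match.
`search` walks the string left to right and returns the first match it finds.
The match spans [3:7] → 'sedn'.

(3, 7)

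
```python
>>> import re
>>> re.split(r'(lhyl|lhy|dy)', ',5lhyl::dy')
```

[',5', 'lhyl', '::', 'dy', '']

Alternation isn't longest-match — the leftmost alternative that fits at this position is chosen.
Matches to split on: at [2:6] → 'lhyl'; at [8:10] → 'dy'.
`re.split` interleaves the captured-group text with the surrounding fragments.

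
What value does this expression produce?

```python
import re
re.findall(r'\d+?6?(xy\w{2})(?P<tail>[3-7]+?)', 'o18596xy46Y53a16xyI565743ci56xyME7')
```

Multiple groups make `findall` return tuples — one 2-tuple for each match.

[('xyI5', '6'), ('xyME', '7')]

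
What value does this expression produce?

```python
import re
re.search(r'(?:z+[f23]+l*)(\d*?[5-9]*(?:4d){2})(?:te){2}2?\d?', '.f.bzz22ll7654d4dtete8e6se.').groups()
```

('7654d4d',)

This matches one or more of the literal 'z', then one or more of one of [f23], then zero or more of the literal 'l' (non-capturing group); then zero or more of a digit (lazy), then zero or more of a character in [5-9], then the literal '4d' repeated 2 times (captured); then the literal 'te' repeated 2 times, then optionally a literal '2', then optionally a digit.
`search` walks the string left to right and returns the first match it finds.
The match spans [4:22] → 'zz22ll7654d4dtete8'.
Captured: group 1 = '7654d4d'.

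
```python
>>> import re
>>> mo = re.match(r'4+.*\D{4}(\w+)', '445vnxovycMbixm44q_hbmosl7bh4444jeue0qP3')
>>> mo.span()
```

(0, 40)

`re.match` only tries the pattern at the start of the string.
The match spans [0:40] → '445vnxovycMbixm44q_hbmosl7bh4444jeue0qP3'.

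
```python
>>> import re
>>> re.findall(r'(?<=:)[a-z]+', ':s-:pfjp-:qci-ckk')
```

The lookaround is zero-width — it requires the adjacent text to match without consuming it, so the asserted text isn't part of the match.
Since nothing is captured, `findall` lists the 3 matched substrings directly.

['s', 'pfjp', 'qci']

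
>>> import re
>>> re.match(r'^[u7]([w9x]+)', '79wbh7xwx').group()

'79w'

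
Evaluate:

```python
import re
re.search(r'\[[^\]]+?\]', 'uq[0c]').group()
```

'[0c]'

The match spans [2:6] → '[0c]'.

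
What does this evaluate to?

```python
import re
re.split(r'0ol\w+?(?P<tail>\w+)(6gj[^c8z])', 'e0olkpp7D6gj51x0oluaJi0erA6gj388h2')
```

Pattern: the literal '0ol', then one or more of a word character (lazy); then one or more of a word character (captured as 'tail'); then the literal '6gj', then any character except [c8z] (captured).
A `+?`/`*?`/`{m,n}?` starts at its minimum and grows only as far as needed for what follows to match.
Matches to split on: at [1:30] → '0olkpp7D6gj51x0oluaJi0erA6gj3'.
`re.split` interleaves the captured-group text with the surrounding fragments.

['e', 'pp7D6gj51x0oluaJi0erA', '6gj3', '88h2']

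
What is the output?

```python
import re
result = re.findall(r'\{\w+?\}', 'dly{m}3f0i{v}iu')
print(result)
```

['{m}', '{v}']

Scanning left to right: at [3:6] → '{m}'; at [10:13] → '{v}'.
With no groups in the pattern, `findall` gives back each whole match — 2 here.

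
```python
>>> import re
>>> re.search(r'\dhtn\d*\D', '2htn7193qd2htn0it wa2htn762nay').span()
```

(0, 9)

Pattern: a digit, then the literal 'htn'; then zero or more of a digit, then a non-digit.
The match spans [0:9] → '2htn7193q'.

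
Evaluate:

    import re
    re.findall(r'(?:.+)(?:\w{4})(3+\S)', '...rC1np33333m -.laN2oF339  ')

This matches one or more of any character (non-capturing group); then exactly 4 of a word character (non-capturing group); then one or more of a literal '3', then a non-whitespace character (captured).
Matches: at [0:26] match '...rC1np33333m -.laN2oF339', group 1 = '39'.
Because there's exactly one group, `findall` drops the full match and keeps group 1 from the one hit.

['39']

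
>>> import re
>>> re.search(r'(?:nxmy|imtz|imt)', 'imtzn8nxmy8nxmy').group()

The regex engine tests alternatives in the order written; an earlier branch that matches wins even if a later one would match more.
The match spans [0:4] → 'imtz'.

'imtz'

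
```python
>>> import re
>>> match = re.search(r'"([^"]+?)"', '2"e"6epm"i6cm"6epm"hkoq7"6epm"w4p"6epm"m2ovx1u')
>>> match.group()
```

'"e"'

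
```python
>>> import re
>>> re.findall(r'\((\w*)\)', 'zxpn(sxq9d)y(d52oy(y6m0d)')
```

Walking the string: at [4:11] match '(sxq9d)', group 1 = 'sxq9d'; at [18:25] match '(y6m0d)', group 1 = 'y6m0d'.
One capturing group, so `findall` returns just the captured substring from each match — 2 in all.

['sxq9d', 'y6m0d']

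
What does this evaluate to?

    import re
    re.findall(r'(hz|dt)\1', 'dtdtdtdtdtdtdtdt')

['dt', 'dt', 'dt', 'dt']

After group 1 captures some text, `\1` only succeeds where that same text appears again.
Scanning left to right: at [0:4] match 'dtdt', group 1 = 'dt'; at [4:8] match 'dtdt', group 1 = 'dt'; at [8:12] match 'dtdt', group 1 = 'dt'; at [12:16] match 'dtdt', group 1 = 'dt'.
One capturing group, so `findall` returns just the captured substring from each match — 4 in all.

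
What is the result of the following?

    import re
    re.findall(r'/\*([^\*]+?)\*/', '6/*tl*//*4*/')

Matches: at [1:7] match '/*tl*/', group 1 = 'tl'; at [7:12] match '/*4*/', group 1 = '4'.
One capturing group, so `findall` returns just the captured substring from each match — 2 in all.

['tl', '4']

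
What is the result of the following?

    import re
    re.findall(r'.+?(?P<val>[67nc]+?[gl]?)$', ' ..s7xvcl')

['cl']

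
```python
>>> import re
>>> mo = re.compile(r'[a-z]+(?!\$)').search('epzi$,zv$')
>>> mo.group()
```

`(?!…)`/`(?<!…)` only lets a position through if the neighbouring text does NOT match; no characters are consumed.
The match spans [0:3] → 'epz'.

'epz'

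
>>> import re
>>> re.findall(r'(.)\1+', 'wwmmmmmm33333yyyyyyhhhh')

['w', 'm', '3', 'y', 'h']

`\1` is not a pattern — it's the concrete string captured by group 1, re-applied verbatim.
`findall` collects group 1 from each match (5 total).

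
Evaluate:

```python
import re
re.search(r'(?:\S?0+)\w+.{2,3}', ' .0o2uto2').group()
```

'.0o2uto2'

This matches optionally a non-whitespace character, then one or more of a literal '0' (non-capturing group); then one or more of a word character; then 2 to 3 of any character.
`re.search` tries every starting position until one works.
The match spans [1:9] → '.0o2uto2'.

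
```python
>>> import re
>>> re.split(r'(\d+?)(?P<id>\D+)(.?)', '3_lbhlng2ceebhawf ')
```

Pattern: one or more of a digit (lazy) (captured); then one or more of a non-digit (captured as 'id'); then optionally any character (captured).
Matches to split on: at [0:9] → '3_lbhlng2'.
Because the pattern has a capturing group, `split` also inserts each captured text between the pieces.

['', '3', '_lbhlng', '2', 'ceebhawf ']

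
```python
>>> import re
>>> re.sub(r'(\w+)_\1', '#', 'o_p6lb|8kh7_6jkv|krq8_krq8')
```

'o_p6lb|8kh7_6jkv|#'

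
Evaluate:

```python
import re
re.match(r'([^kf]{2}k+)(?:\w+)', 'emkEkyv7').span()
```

(0, 8)

Pattern: exactly 2 of any character except [kf], then one or more of the literal 'k' (captured); then one or more of a word character (non-capturing group).
`match` is anchored at position 0; if the pattern doesn't fit there, it returns None.
The match spans [0:8] → 'emkEkyv7'.
Captured: group 1 = 'emk'.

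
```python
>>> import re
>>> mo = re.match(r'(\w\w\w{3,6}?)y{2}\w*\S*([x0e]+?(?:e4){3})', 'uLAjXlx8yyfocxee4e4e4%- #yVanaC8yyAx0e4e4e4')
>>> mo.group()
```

The pattern matches a word character, then a word character, then 3 to 6 of a word character (lazy) (captured); then exactly 2 of the literal 'y', then zero or more of a word character, then zero or more of a non-whitespace character; then one or more of one of [x0e] (lazy), then the literal 'e4' repeated 3 times (captured).
`re.match` only tries the pattern at the start of the string.
The match spans [0:21] → 'uLAjXlx8yyfocxee4e4e4'.
Captured: group 1 = 'uLAjXlx8', group 2 = 'ee4e4e4'.

'uLAjXlx8yyfocxee4e4e4'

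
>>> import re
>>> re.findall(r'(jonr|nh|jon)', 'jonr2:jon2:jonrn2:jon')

Branches in `(...|...)` are attempted left-to-right; the first branch that allows the whole pattern to succeed is taken.
`findall` collects group 1 from each match (4 total).

['jonr', 'jon', 'jonr', 'jon']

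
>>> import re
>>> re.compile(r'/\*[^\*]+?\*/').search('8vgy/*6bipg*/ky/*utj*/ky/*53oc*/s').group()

`search` walks the string left to right and returns the first match it finds.
The match spans [4:13] → '/*6bipg*/'.

'/*6bipg*/'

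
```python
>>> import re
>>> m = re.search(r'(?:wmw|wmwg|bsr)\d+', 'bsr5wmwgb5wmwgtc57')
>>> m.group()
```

The match spans [0:4] → 'bsr5'.

'bsr5'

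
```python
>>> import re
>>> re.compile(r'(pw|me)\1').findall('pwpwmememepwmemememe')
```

['pw', 'me', 'me', 'me']

`\1` is not a pattern — it's the concrete string captured by group 1, re-applied verbatim.
One capturing group, so `findall` returns just the captured substring from each match — 4 in all.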